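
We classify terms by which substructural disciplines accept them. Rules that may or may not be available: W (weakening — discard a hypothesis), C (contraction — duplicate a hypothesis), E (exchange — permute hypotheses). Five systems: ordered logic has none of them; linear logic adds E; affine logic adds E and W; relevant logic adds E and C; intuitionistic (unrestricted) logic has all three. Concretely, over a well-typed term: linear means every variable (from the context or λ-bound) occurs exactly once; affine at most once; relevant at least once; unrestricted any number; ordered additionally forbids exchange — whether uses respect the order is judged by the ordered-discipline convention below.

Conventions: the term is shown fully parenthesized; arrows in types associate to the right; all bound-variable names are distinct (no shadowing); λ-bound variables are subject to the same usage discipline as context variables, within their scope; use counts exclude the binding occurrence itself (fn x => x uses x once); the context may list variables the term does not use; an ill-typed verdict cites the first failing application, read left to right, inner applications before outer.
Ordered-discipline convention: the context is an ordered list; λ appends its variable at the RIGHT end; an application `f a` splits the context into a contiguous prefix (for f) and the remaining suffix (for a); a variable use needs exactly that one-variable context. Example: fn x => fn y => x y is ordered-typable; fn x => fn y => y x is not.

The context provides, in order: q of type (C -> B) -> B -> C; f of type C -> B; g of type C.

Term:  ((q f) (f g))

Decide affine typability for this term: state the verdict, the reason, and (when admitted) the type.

no — repeated use of f ×2
usage: q: 1×, f: 2×, g: 1×
use order (left to right): q, f, f, g
typing: well-typed at C
all disciplines: ordered ✗ · linear ✗ · affine ✗ · relevant ✓ · unrestricted ✓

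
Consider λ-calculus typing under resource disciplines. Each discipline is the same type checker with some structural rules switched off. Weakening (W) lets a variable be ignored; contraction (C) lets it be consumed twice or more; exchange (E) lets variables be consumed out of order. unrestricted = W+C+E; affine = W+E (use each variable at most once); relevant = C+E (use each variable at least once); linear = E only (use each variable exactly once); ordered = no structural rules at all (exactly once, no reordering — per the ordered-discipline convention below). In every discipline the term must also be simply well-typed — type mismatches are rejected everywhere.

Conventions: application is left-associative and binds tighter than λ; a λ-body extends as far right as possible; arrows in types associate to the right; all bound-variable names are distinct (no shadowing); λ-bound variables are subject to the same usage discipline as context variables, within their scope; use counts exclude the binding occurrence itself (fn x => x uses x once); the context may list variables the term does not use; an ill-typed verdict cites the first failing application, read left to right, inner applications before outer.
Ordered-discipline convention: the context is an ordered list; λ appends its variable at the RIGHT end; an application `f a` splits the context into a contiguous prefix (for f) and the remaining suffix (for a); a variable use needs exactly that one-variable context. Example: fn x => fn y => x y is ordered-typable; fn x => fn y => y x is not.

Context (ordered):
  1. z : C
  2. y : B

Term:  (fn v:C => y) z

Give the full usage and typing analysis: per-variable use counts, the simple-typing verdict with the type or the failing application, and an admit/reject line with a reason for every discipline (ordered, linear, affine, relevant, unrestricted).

usage: z: 1×, y: 1×, v (bound): 0×
uses in reading order: y, z
typing: well-typed at B
ordered ✗ (v never used (weakening))
linear ✗ (v never used (weakening))
affine ✓ (none of z, y, v used more than once)
relevant ✗ (v never used (weakening))
unrestricted ✓ (simply typable at B; W, C, E all held)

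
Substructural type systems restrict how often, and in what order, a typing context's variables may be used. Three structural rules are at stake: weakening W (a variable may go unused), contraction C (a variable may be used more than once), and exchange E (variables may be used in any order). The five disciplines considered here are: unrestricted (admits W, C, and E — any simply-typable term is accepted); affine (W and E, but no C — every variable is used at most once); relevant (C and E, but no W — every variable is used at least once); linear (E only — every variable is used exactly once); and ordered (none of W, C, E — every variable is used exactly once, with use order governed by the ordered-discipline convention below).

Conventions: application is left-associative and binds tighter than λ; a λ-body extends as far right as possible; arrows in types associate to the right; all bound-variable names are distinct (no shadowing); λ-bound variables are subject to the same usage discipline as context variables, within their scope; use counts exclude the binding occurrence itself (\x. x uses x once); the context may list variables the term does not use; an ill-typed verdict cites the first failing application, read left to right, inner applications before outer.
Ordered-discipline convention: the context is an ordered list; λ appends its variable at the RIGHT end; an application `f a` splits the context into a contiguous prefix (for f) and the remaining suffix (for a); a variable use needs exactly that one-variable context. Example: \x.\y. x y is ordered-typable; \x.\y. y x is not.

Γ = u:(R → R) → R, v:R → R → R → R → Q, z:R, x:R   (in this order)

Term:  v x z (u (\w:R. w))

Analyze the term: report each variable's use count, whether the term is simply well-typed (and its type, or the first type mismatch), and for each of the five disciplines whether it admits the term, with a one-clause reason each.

variable uses: u: 1; v: 1; z: 1; x: 1; w (bound): 1
left-to-right use order: v, x, z, u, w
typing: ✓ — R → Q
ordered: ✗ — no ordered split (uses run v, x, z, u, w)
linear: ✓ — each of u, v, z, x, w used exactly once
affine: ✓ — no duplicate uses among u, v, z, x, w
relevant: ✓ — every one of u, v, z, x, w appears
unrestricted: ✓ — well-typed at R → Q; no restrictions here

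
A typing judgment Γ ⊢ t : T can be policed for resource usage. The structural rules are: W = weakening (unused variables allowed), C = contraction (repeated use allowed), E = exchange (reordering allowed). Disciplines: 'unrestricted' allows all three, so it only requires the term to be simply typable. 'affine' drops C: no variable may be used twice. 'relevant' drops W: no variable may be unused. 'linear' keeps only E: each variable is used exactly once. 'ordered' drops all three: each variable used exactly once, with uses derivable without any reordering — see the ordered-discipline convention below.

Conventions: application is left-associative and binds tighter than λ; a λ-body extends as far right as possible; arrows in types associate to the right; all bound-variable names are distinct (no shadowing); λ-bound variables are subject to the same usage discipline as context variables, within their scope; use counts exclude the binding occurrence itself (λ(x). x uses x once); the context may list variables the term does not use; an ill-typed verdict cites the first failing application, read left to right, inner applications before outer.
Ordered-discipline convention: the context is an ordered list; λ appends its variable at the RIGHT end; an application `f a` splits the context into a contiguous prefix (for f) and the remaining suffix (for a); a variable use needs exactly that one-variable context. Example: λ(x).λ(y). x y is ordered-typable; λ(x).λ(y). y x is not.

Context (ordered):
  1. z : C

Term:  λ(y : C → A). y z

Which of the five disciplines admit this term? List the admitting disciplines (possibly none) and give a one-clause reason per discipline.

admitted in: linear, affine, relevant, unrestricted
use counts: z ×1, y [bound] ×1
uses in reading order: y, z
typing: ✓ — (C → A) → A
ordered ✗ (no contiguous prefix/suffix split fits y, z)
linear ✓ (each of z, y used exactly once)
affine ✓ (z, y: no repeats, contraction unneeded)
relevant ✓ (every one of z, y appears)
unrestricted ✓ (typability at (C → A) → A is all that's needed)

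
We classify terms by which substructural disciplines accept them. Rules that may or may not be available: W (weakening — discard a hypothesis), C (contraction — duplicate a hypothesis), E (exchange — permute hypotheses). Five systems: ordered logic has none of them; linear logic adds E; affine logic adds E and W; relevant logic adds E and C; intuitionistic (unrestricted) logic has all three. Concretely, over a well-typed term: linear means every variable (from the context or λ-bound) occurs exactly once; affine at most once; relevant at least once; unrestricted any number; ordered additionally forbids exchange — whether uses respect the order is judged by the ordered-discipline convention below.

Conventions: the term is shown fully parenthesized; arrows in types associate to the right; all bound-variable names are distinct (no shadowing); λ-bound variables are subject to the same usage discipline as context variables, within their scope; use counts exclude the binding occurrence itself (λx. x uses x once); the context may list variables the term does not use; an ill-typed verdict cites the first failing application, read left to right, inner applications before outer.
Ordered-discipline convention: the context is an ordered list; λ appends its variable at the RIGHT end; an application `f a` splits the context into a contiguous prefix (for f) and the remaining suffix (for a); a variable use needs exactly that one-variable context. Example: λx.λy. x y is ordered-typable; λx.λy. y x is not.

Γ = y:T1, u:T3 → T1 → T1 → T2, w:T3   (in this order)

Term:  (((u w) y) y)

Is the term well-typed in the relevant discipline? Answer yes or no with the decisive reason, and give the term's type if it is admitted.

yes — y, u, w: all used, weakening unneeded; term : T2
counts: y: 2×; u: 1×; w: 1×
use order (left to right): u, w, y, y
typing: well-typed — term : T2
summary: ordered ✗ | linear ✗ | affine ✗ | relevant ✓ | unrestricted ✓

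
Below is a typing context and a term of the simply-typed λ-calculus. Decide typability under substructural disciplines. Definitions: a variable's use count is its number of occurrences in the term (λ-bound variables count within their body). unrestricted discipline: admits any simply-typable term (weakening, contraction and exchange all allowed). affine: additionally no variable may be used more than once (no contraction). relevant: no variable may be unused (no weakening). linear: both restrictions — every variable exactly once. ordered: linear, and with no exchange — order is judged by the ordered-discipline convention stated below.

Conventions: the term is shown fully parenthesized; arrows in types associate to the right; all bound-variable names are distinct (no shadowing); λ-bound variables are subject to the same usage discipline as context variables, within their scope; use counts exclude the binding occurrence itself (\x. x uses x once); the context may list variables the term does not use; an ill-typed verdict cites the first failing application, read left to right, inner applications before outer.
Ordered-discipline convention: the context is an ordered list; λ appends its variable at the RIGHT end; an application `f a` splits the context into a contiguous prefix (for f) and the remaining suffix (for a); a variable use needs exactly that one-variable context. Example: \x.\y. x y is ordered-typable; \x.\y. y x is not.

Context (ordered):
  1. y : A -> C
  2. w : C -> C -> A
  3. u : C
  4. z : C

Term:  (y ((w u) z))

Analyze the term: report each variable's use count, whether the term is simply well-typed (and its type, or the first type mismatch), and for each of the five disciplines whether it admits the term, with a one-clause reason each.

variable uses: y ×1, w ×1, u ×1, z ×1
order of uses: y, w, u, z
typing: well-typed — term : C
ordered: ✓ — single-use (y, w, u, z), ordered derivation ok
linear: ✓ — y, w, u, z: one use apiece
affine: ✓ — none of y, w, u, z used more than once
relevant: ✓ — at least one use each (y, w, u, z)
unrestricted: ✓ — type-checks (C) and nothing is barred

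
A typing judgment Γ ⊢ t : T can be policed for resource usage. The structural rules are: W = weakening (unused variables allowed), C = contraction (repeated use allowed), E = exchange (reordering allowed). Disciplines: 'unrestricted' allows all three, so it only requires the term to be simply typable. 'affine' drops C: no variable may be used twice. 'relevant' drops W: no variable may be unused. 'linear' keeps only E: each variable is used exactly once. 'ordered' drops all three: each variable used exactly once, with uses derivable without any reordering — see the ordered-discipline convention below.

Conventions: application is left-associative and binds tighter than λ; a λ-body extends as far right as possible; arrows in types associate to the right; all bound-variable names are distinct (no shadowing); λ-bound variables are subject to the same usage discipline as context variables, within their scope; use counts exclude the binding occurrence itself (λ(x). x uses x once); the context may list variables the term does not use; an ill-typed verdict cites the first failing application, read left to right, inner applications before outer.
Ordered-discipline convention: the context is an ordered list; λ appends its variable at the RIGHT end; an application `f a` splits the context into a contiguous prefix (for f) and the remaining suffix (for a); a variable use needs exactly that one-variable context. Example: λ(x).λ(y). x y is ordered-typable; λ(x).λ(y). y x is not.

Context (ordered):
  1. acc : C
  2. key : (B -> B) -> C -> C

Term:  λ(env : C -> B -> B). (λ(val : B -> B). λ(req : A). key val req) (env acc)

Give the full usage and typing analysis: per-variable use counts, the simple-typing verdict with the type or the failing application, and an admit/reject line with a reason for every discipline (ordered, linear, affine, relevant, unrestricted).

counts: acc: 1; key: 1; env (λ-bound): 1; val (λ-bound): 1; req (λ-bound): 1
left-to-right use order: key, val, req, env, acc
typing: ill-typed: an application expects C but receives A
ordered: ✗, fails simple typing
linear: ✗, a type mismatch blocks all five
affine: ✗, the type mismatch rejects it
relevant: ✗, not simply typable
unrestricted: ✗, fails simple typing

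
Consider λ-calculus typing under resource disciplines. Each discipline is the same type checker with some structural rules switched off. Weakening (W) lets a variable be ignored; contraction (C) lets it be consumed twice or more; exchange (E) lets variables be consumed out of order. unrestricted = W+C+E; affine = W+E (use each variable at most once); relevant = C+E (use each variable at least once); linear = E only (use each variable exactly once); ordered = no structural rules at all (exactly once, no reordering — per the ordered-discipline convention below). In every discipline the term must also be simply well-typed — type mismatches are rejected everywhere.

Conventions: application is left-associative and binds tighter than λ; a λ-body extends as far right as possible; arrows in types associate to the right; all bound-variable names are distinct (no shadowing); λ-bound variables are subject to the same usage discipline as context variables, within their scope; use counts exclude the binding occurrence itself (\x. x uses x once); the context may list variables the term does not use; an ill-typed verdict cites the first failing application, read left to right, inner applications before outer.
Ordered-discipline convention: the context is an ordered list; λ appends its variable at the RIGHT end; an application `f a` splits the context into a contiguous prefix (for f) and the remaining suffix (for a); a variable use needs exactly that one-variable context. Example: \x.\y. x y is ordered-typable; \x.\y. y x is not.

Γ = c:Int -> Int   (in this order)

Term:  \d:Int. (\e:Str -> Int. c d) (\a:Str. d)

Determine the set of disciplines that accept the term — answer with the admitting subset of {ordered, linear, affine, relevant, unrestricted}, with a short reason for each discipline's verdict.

admitted in: unrestricted
variable uses: c ×1; d (bound) ×2; e (bound) ×0; a (bound) ×0
left-to-right use order: c, d, d
typing: ✓ — Int -> Int
ordered ✗ (repeated use of d ×2; unused: e, a — weakening required)
linear ✗ (repeated use of d ×2; unused: e, a — weakening required)
affine ✗ (repeated use of d ×2)
relevant ✗ (unused: e, a — weakening required)
unrestricted ✓ (well-typed at Int -> Int; no restrictions here)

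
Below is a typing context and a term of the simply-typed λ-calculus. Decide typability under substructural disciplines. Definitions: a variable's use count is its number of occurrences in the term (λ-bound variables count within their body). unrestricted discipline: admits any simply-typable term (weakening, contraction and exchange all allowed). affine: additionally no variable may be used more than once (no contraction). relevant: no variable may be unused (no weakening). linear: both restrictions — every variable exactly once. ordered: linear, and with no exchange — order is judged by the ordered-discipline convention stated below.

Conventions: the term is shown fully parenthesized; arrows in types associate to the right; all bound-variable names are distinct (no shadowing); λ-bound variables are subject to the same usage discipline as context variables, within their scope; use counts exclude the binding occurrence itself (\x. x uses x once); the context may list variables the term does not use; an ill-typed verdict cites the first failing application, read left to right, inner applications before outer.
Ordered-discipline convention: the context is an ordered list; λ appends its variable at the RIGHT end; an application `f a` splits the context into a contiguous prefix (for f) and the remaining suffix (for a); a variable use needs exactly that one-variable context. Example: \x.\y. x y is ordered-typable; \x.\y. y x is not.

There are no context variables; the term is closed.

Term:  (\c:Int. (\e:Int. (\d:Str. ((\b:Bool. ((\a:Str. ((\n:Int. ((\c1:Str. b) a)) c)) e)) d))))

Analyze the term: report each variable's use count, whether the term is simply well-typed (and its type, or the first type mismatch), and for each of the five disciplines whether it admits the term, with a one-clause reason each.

use counts: c (λ-bound)=1; e (λ-bound)=1; d (λ-bound)=1; b (λ-bound)=1; a (λ-bound)=1; n (λ-bound)=0; c1 (λ-bound)=0
order of uses: b, a, c, e, d
typing: ill-typed: an application expects Str but receives Int
ordered: ✗, not simply typable
linear: ✗, fails simple typing
affine: ✗, a type mismatch blocks all five
relevant: ✗, the type mismatch rejects it
unrestricted: ✗, not simply typable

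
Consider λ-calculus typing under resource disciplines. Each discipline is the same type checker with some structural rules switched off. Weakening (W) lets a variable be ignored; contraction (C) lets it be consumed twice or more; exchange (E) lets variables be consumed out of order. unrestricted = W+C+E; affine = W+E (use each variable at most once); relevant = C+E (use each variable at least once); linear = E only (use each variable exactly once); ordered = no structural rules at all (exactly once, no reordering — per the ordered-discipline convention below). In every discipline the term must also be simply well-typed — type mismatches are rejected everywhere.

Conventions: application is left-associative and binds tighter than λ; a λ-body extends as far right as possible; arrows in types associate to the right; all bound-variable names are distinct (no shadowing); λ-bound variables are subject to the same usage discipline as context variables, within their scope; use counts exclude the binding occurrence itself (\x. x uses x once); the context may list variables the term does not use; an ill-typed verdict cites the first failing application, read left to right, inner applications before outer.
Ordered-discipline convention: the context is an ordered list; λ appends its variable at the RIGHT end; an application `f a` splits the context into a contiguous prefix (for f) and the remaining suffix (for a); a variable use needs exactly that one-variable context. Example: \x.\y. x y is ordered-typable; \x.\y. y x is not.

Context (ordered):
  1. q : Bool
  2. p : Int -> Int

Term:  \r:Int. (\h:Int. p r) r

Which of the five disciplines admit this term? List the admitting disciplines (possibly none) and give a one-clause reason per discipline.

admitted in: unrestricted
usage: q: 0, p: 1, r (λ-bound): 2, h (λ-bound): 0
use order (left to right): p, r, r
typing: well-typed — term : Int -> Int
ordered: ✗, needs contraction — r ×2; unused: q, h — weakening required
linear: ✗, needs contraction — r ×2; unused: q, h — weakening required
affine: ✗, needs contraction — r ×2
relevant: ✗, unused: q, h — weakening required
unrestricted: ✓, well-typed at Int -> Int; no restrictions here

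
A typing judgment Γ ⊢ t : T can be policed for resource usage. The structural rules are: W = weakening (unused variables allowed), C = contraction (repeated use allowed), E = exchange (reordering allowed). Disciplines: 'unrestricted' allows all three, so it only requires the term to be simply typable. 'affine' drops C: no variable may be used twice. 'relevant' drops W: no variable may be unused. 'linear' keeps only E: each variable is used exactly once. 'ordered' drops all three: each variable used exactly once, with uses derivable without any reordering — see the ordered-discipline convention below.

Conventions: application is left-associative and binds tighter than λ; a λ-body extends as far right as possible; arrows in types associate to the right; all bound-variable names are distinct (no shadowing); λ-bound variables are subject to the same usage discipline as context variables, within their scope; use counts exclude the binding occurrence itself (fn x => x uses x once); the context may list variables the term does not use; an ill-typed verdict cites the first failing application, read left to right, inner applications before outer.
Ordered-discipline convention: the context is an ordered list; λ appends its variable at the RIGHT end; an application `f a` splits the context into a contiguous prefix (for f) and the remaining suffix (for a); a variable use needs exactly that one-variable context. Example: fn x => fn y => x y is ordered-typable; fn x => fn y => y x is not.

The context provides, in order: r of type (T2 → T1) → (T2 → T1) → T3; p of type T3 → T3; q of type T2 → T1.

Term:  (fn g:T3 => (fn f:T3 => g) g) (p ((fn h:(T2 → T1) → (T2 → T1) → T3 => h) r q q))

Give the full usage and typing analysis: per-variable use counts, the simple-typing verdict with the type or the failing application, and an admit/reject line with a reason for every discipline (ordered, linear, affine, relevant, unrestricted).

usage: r: 1×, p: 1×, q: 2×, g (λ-bound): 2×, f (λ-bound): 0×, h (λ-bound): 1×
order of uses: g, g, p, h, r, q, q
typing: well-typed — term : T3
ordered: ✗ — uses contraction: q ×2, g ×2; needs weakening: f unused
linear: ✗ — uses contraction: q ×2, g ×2; needs weakening: f unused
affine: ✗ — uses contraction: q ×2, g ×2
relevant: ✗ — needs weakening: f unused
unrestricted: ✓ — simply typable at T3; W, C, E all held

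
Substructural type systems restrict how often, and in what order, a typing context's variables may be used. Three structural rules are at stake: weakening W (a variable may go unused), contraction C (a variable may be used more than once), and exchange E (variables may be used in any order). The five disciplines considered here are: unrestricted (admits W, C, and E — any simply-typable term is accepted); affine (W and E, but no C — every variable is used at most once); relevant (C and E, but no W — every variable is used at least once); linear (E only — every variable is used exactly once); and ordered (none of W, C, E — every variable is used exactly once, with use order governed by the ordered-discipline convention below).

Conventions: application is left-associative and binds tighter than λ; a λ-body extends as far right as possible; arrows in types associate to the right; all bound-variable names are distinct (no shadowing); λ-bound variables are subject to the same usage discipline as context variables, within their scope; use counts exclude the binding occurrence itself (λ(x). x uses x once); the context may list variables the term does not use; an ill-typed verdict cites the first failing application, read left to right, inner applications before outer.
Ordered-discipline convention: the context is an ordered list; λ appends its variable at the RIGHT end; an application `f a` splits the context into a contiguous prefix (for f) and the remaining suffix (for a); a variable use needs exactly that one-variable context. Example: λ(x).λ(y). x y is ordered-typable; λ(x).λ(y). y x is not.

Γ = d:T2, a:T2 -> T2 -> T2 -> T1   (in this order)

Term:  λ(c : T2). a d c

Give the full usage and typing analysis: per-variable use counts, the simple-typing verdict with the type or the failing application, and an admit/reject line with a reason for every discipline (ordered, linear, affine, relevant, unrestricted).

counts: d ×1, a ×1, c (bound) ×1
left-to-right use order: a, d, c
typing: ✓ — T2 -> T2 -> T1
ordered ✗ (no contiguous prefix/suffix split fits a, d, c)
linear ✓ (single use per variable (d, a, c))
affine ✓ (at most one use each (d, a, c))
relevant ✓ (d, a, c: all used, weakening unneeded)
unrestricted ✓ (simply typable at T2 -> T2 -> T1; W, C, E all held)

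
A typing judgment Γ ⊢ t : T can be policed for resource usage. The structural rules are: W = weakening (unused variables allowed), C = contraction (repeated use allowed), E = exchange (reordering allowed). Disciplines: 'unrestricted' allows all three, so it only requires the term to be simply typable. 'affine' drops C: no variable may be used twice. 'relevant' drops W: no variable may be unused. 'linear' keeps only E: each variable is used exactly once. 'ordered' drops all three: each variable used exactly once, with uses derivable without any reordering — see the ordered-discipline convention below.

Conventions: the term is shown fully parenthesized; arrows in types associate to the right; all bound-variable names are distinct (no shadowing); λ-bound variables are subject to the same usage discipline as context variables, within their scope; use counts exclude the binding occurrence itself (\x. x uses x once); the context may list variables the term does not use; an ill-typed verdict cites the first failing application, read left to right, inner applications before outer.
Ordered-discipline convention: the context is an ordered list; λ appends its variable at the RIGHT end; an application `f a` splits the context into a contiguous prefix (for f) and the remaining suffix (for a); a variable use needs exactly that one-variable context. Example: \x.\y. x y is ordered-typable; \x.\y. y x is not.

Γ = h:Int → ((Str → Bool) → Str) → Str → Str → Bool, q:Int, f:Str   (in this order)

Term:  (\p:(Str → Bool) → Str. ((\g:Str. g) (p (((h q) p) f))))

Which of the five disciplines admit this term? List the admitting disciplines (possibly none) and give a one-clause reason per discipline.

admitting disciplines: relevant, unrestricted
variable uses: h: 1×, q: 1×, f: 1×, p [bound]: 2×, g [bound]: 1×
left-to-right use order: g, p, h, q, p, f
typing: the term checks, with type ((Str → Bool) → Str) → Str
ordered: ✗ — repeated use of p ×2
linear: ✗ — repeated use of p ×2
affine: ✗ — repeated use of p ×2
relevant: ✓ — every one of h, q, f, p, g appears
unrestricted: ✓ — simply typable at ((Str → Bool) → Str) → Str; W, C, E all held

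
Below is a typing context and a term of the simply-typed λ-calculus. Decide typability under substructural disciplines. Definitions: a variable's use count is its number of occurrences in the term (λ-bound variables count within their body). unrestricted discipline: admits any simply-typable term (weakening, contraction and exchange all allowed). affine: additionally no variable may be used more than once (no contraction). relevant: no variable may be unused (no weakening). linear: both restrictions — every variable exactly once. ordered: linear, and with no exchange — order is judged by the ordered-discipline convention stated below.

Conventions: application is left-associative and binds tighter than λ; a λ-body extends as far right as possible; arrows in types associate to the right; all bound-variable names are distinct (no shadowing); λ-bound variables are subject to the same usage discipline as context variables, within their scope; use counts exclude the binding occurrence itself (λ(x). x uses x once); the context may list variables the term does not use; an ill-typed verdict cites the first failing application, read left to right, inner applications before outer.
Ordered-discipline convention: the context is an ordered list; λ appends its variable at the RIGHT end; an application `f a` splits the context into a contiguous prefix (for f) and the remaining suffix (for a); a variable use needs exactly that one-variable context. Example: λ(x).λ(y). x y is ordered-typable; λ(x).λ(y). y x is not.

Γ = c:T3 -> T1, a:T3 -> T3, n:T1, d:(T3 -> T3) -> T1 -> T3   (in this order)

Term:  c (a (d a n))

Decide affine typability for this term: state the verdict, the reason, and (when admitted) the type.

no — needs contraction — a ×2
variable uses: c: 1×, a: 2×, n: 1×, d: 1×
use order (left to right): c, a, d, a, n
typing: ✓ — T1
all disciplines: ordered ✗; linear ✗; affine ✗; relevant ✓; unrestricted ✓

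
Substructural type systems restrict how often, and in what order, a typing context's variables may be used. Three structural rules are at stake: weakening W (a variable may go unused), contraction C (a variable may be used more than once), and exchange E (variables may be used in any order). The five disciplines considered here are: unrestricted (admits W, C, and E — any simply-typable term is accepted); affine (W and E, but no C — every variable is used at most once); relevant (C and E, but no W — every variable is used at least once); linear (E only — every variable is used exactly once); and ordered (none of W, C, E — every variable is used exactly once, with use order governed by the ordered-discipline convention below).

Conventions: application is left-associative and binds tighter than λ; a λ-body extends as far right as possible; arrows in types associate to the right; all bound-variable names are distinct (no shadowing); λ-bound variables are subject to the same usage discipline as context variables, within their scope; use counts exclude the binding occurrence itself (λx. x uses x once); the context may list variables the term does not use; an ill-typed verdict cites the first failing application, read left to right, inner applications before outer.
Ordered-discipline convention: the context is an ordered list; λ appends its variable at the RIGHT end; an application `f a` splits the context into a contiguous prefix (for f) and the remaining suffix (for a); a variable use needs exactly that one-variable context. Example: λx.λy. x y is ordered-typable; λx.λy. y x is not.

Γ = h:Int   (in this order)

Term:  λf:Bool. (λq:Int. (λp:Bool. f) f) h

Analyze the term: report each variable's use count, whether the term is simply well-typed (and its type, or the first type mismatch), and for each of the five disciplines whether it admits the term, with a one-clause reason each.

variable uses: h=1; f (bound)=2; q (bound)=0; p (bound)=0
left-to-right use order: f, f, h
typing: well-typed — term : Bool → Bool
ordered: ✗ — f ×2 used more than once (contraction); q, p never used (weakening)
linear: ✗ — f ×2 used more than once (contraction); q, p never used (weakening)
affine: ✗ — f ×2 used more than once (contraction)
relevant: ✗ — q, p never used (weakening)
unrestricted: ✓ — type-checks (Bool → Bool) and nothing is barred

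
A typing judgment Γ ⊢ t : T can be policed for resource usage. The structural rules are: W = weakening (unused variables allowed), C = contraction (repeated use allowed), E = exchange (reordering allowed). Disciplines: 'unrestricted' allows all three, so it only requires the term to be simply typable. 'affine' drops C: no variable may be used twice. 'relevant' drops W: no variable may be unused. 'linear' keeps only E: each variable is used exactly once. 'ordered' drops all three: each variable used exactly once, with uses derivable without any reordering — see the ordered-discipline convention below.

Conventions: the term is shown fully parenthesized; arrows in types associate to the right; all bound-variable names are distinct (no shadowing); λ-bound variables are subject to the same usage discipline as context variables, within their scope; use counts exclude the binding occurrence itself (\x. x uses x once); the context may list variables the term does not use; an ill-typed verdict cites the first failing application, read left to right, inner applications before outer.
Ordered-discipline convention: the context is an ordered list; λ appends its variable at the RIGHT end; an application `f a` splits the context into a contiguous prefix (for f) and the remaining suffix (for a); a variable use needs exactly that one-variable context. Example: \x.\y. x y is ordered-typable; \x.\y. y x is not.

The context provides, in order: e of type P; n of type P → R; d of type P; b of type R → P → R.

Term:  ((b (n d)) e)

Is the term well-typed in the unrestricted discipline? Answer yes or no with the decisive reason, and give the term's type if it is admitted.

yes — well-typed at R; no restrictions here; term : R
use counts: e ×1; n ×1; d ×1; b ×1
left-to-right use order: b, n, d, e
typing: ✓ — R
summary: ordered ✗, linear ✓, affine ✓, relevant ✓, unrestricted ✓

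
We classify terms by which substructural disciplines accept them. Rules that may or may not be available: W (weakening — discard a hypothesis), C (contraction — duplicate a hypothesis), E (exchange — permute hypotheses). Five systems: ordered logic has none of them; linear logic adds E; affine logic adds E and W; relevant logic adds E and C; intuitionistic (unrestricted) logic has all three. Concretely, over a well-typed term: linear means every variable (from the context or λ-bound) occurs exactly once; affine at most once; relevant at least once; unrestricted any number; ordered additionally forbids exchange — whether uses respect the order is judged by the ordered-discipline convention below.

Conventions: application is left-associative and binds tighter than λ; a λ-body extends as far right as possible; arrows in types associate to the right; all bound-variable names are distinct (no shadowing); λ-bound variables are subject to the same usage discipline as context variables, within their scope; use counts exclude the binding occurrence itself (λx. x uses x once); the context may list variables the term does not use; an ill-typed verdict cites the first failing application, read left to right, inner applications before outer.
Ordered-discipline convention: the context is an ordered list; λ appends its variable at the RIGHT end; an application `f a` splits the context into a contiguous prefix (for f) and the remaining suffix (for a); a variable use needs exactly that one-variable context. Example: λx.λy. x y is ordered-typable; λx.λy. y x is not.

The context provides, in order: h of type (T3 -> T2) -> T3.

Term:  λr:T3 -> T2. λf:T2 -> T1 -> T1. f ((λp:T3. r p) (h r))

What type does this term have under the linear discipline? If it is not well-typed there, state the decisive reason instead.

not well-typed under linear — needs contraction — r ×2
counts: h: 1; r [bound]: 2; f [bound]: 1; p [bound]: 1
left-to-right use order: f, r, p, h, r
typing: well-typed — term : (T3 -> T2) -> (T2 -> T1 -> T1) -> T1 -> T1
across the five disciplines: ordered ✗, linear ✗, affine ✗, relevant ✓, unrestricted ✓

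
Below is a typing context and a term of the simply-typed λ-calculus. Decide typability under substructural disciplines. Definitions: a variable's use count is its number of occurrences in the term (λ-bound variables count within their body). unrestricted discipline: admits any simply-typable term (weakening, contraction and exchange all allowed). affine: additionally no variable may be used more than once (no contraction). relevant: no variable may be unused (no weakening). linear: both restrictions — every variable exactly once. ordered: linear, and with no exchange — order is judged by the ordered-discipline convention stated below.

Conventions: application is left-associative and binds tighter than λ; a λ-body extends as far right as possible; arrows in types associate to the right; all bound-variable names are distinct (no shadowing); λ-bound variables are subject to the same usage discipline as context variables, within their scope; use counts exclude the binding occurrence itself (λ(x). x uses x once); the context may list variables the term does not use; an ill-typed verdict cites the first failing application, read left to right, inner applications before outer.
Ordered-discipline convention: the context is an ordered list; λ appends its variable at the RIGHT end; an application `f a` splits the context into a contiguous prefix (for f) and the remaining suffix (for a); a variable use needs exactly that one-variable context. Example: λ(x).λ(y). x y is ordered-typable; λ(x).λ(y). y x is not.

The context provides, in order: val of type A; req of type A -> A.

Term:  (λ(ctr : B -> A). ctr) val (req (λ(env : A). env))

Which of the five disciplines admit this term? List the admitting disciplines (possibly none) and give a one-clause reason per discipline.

admitted in: none
usage: val=1; req=1; ctr (bound)=1; env (bound)=1
uses in reading order: ctr, val, req, env
typing: ill-typed: an application expects B -> A but receives A
ordered ✗ (the type mismatch rejects it)
linear ✗ (not simply typable)
affine ✗ (fails simple typing)
relevant ✗ (a type mismatch blocks all five)
unrestricted ✗ (the type mismatch rejects it)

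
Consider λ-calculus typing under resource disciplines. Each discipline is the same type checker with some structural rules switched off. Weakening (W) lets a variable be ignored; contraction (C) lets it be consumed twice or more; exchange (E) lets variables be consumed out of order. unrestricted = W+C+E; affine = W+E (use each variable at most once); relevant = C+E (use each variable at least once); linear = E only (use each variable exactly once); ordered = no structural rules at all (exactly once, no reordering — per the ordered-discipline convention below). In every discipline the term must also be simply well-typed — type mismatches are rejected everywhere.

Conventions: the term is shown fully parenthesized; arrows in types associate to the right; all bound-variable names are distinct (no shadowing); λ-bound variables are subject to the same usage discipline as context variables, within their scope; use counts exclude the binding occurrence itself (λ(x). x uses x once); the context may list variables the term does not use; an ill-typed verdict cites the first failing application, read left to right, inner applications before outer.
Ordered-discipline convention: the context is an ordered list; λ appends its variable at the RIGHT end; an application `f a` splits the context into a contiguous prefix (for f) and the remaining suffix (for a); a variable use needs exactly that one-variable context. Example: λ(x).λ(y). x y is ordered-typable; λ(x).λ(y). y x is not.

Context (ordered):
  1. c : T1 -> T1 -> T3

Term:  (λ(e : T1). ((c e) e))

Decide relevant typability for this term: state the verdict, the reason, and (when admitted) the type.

yes — c, e: all used, weakening unneeded; term : T1 -> T3
variable uses: c: 1; e (λ-bound): 2
left-to-right use order: c, e, e
typing: ✓ — T1 -> T3
across the five disciplines: ordered ✗ · linear ✗ · affine ✗ · relevant ✓ · unrestricted ✓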